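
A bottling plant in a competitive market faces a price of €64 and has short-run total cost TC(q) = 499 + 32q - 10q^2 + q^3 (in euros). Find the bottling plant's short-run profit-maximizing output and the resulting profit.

AVC = 32 - 10q + q^2; min AVC = €7 at q = 5. Since P = €64 ≥ min AVC, the firm produces.
With MC = 32 - 20q + 3q^2, P = MC on the upward-sloping part at q* = 8.
TR = 64·8 = 512. TC = 499 + 128 = 627. Profit = 512 − 627 = -€115.
Shutting down would mean losing the fixed cost of €499, so operating at a loss of €115 is better by €384.

Profit = -€115 at q = 8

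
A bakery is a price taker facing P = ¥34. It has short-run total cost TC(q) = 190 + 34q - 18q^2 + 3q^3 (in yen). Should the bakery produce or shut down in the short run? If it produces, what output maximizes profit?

Produce at q = 4

Strip out fixed cost: VC = 34q - 18q^2 + 3q^3. Then AVC = 34 - 18q + 3q^2 and MC = 34 - 36q + 9q^2.
The AVC parabola has its vertex at q = 18/6 = 3, where AVC = 34 - 18·3 + 3·3^2 = ¥7.
Since P = ¥34 ≥ min AVC = ¥7, price covers variable cost and the firm should produce.
Set P = MC: 34 = 34 - 36q + 9q^2 → -36q + 9q^2 = 0. The roots are q = 0 and q = 4; the profit-maximizing output is on the rising part of MC, so q* = 4.
Check: AVC at q = 4 is ¥10 ≤ P, so revenue covers variable cost.
Profit = P·q − TC = 34·4 − 230 = -¥94, a loss, but smaller than the ¥190 fixed cost the firm would lose by shutting down.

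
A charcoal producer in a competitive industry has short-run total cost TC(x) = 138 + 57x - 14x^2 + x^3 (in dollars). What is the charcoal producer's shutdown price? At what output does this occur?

$8 per unit, at x = 7

The firm shuts down when price falls below the minimum of average variable cost. AVC = VC/x = 57 - 14x + x^2.
dAVC/dx = -14 + 2x = 0 gives x = 7. min AVC = 57 - 14·7 + 7^2 = 8.
So the shutdown price is $8.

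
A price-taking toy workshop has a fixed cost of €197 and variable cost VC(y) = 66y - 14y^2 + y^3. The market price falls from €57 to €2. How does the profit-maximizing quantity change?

MC = 66 - 28y + 3y^2; the shutdown threshold is min AVC = €17 (at y = 7).
With P = €57 above the shutdown price, P = MC gives y = 9.
At P = €2 < min AVC = €17, price no longer covers variable cost at any output, so the firm shuts down: y = 0.

Output falls from 9 to 0 (the firm shuts down)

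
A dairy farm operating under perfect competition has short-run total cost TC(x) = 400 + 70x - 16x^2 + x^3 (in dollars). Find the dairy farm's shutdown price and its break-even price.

Shutdown price = min AVC. AVC = 70 - 16x + x^2, with vertex at x = 8 and minimum $6.
ATC = 400/x + 70 - 16x + x^2. Setting dATC/dx = −400/x^2 − 16 + 2x = 0 gives x = 10 (since 2·10^3 − 16·10^2 = 400).
min ATC = 400/10 + 70 − 16·10 + 10^2 = $50. That is the break-even price.
Between these two prices the firm operates at a loss; above $50 it earns a profit.

Shutdown price = $6; break-even price = $50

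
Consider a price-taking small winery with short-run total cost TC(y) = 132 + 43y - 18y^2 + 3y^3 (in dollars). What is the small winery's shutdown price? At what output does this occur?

$16 per unit, at y = 3

The firm shuts down when price falls below the minimum of average variable cost. AVC = VC/y = 43 - 18y + 3y^2.
At the minimum of AVC, MC = AVC. MC = 43 - 36y + 9y^2; setting MC = AVC gives 6y^2 - 18y = 0, so y = 3. min AVC = 16.
So the shutdown price is $16.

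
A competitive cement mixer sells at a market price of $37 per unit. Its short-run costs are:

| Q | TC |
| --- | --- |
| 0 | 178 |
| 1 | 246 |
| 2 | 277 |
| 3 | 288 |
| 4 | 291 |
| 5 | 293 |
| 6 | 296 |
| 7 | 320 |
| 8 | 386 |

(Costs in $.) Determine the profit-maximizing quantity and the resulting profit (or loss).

Q = 7; profit = -$61

Profit at each row (π = 37Q − TC): Q=0: -178; Q=1: -209; Q=2: -203; Q=3: -177; Q=4: -143; Q=5: -108; Q=6: -74; Q=7: -61; Q=8: -90.
Profit is maximized at Q = 7. AVC there is 142/7 = $20.29 ≤ P, so producing beats shutting down (which would give -$178).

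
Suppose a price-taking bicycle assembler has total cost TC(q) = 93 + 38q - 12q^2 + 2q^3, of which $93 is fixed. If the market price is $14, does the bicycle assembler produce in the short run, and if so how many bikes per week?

Shut down

Variable cost is VC = 38q - 12q^2 + 2q^3, so AVC = VC/q = 38 - 12q + 2q^2 and MC = dTC/dq = 38 - 24q + 6q^2.
AVC hits its minimum where MC = AVC, at q = 3, giving min AVC = 38 - 12·3 + 2·3^2 = $20.
P = $14 lies below min AVC = $20; no output level covers variable cost.
Best response: produce nothing and absorb the $93 fixed cost.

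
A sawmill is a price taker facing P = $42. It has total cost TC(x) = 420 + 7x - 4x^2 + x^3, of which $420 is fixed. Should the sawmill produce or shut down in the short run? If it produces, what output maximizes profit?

Produce at x = 5

Variable cost is VC = 7x - 4x^2 + x^3, so AVC = VC/x = 7 - 4x + x^2 and MC = dTC/dx = 7 - 8x + 3x^2.
AVC hits its minimum where MC = AVC, at x = 2, giving min AVC = 7 - 4·2 + 2^2 = $3.
Since P = $42 ≥ min AVC = $3, price covers variable cost and the firm should produce.
Solving P = MC: -35 - 8x + 3x^2 = 0 ⇒ x = -7/3 or 5. On the upward-sloping branch, x* = 5.
Check: AVC at x = 5 is $12 ≤ P, so revenue covers variable cost.
Profit = P·x − TC = 42·5 − 480 = -$270, a loss, but smaller than the $420 fixed cost the firm would lose by shutting down.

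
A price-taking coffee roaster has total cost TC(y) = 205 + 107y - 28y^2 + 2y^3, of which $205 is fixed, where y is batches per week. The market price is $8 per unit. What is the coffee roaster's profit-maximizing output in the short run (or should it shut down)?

Shut down

Variable cost is VC = 107y - 28y^2 + 2y^3, so AVC = VC/y = 107 - 28y + 2y^2 and MC = dTC/dy = 107 - 56y + 6y^2.
AVC hits its minimum where MC = AVC, at y = 7, giving min AVC = 107 - 28·7 + 2·7^2 = $9.
Since P = $8 < min AVC = $9, price fails to cover variable cost at any output.
Shutting down limits the loss to fixed cost, $205.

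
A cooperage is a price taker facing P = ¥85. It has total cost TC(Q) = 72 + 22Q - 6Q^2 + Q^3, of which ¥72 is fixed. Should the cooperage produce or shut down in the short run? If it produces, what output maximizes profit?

Variable cost is VC = 22Q - 6Q^2 + Q^3, so AVC = VC/Q = 22 - 6Q + Q^2 and MC = dTC/dQ = 22 - 12Q + 3Q^2.
AVC hits its minimum where MC = AVC, at Q = 3, giving min AVC = 22 - 6·3 + 3^2 = ¥13.
Because ¥85 ≥ ¥13, revenue can cover variable cost; the firm operates.
P = MC gives -63 - 12Q + 3Q^2 = 0, with roots -3 and 7. Take the larger (rising MC): Q* = 7.
Check: AVC at Q = 7 is ¥29 ≤ P, so revenue covers variable cost.
Profit = P·Q − TC = 85·7 − 275 = ¥320.

Produce at Q = 7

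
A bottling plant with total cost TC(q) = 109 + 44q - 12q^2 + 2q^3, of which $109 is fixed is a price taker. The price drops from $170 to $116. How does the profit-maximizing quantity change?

Output falls from 7 to 6

MC = 44 - 24q + 6q^2; the shutdown threshold is min AVC = $26 (at q = 3).
With P = $170 above the shutdown price, P = MC gives q = 7.
At P = $116 ≥ min AVC, set P = MC: q = 6. The firm stays open but cuts output.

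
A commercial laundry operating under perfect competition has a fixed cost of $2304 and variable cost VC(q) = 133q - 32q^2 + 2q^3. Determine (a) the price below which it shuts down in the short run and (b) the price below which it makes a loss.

Shutdown price = min AVC. AVC = 133 - 32q + 2q^2, with vertex at q = 8 and minimum $5.
ATC = 2304/q + 133 - 32q + 2q^2. Setting dATC/dq = −2304/q^2 − 32 + 4q = 0 gives q = 12 (since 4·12^3 − 32·12^2 = 2304).
min ATC = 2304/12 + 133 − 32·12 + 2·12^2 = $229. That is the break-even price.
For $5 ≤ P < $229 the firm produces at a loss; below $5 it shuts down.

Shutdown price = $5; break-even price = $229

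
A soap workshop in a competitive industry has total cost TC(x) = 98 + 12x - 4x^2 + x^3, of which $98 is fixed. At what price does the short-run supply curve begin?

The firm shuts down when price falls below the minimum of average variable cost. AVC = VC/x = 12 - 4x + x^2.
dAVC/dx = -4 + 2x = 0 gives x = 2. min AVC = 12 - 4·2 + 2^2 = 8.
The firm shuts down for any P below $8.

$8 per unit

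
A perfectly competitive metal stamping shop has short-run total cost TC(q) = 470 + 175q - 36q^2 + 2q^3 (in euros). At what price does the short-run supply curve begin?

The firm shuts down when price falls below the minimum of average variable cost. AVC = VC/q = 175 - 36q + 2q^2.
dAVC/dq = -36 + 4q = 0 gives q = 9. min AVC = 175 - 36·9 + 2·9^2 = 13.
The firm shuts down for any P below €13.

€13 per unit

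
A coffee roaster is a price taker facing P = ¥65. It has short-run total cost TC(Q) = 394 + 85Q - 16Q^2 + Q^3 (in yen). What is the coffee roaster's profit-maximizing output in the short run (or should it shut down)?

Produce at Q = 10

From TC, MC = TC'(Q) = 85 - 32Q + 3Q^2 and AVC = VC/Q = 85 - 16Q + Q^2.
AVC is minimized where dAVC/dQ = -16 + 2Q = 0, at Q = 8; min AVC = 85 - 16·8 + 8^2 = ¥21.
P = ¥65 exceeds min AVC = ¥21, so the firm stays open.
P = MC gives 20 - 32Q + 3Q^2 = 0, with roots 2/3 and 10. Take the larger (rising MC): Q* = 10.
Check: AVC at Q = 10 is ¥25 ≤ P, so revenue covers variable cost.
Profit = P·Q − TC = 65·10 − 644 = ¥6.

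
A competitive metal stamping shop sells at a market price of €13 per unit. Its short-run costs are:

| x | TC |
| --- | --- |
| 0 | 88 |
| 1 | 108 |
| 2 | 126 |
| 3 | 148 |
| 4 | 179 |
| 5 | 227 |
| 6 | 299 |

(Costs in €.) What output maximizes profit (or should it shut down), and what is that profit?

x = 0 (shut down); profit = -€88

Profit at each row (π = 13x − TC): x=0: -88; x=1: -95; x=2: -100; x=3: -109; x=4: -127; x=5: -162; x=6: -221.
Profit is highest at x = 0. Equivalently, the lowest AVC in the table is 38/2 ≈ €19 at x = 2, and P = €13 falls below it — price never covers variable cost, so the firm shuts down and loses only its fixed cost.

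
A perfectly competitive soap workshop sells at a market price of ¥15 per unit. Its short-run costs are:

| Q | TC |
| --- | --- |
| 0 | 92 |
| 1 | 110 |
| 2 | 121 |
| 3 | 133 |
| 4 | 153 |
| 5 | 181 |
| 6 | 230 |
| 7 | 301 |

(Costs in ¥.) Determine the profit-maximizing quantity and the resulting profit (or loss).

Q = 3; profit = -¥88

Tabulate TR − TC: Q=0: -92; Q=1: -95; Q=2: -91; Q=3: -88; Q=4: -93; Q=5: -106; Q=6: -140; Q=7: -196.
Profit is maximized at Q = 3. AVC there is 41/3 = ¥13.67 ≤ P, so producing beats shutting down (which would give -¥92).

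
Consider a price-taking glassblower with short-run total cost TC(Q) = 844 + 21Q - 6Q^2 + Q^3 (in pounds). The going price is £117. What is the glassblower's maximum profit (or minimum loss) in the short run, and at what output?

Profit = -£204 at Q = 8

AVC = 21 - 6Q + Q^2; min AVC = £12 at Q = 3. Since P = £117 ≥ min AVC, the firm produces.
MC = 21 - 12Q + 3Q^2. Setting P = MC and taking the root on the rising branch gives Q* = 8.
TR = 117·8 = 936. TC = 844 + 296 = 1140. Profit = 936 − 1140 = -£204.
Shutting down would mean losing the fixed cost of £844, so operating at a loss of £204 is better by £640.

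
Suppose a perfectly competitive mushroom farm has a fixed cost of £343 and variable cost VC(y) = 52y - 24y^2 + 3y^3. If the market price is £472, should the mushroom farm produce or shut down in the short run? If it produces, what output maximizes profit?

Produce at y = 10

Variable cost is VC = 52y - 24y^2 + 3y^3, so AVC = VC/y = 52 - 24y + 3y^2 and MC = dTC/dy = 52 - 48y + 9y^2.
AVC is minimized where dAVC/dy = -24 + 6y = 0, at y = 4; min AVC = 52 - 24·4 + 3·4^2 = £4.
P = £472 exceeds min AVC = £4, so the firm stays open.
P = MC gives -420 - 48y + 9y^2 = 0, with roots -14/3 and 10. Take the larger (rising MC): y* = 10.
Check: AVC at y = 10 is £112 ≤ P, so revenue covers variable cost.
Profit = P·y − TC = 472·10 − 1463 = £3257.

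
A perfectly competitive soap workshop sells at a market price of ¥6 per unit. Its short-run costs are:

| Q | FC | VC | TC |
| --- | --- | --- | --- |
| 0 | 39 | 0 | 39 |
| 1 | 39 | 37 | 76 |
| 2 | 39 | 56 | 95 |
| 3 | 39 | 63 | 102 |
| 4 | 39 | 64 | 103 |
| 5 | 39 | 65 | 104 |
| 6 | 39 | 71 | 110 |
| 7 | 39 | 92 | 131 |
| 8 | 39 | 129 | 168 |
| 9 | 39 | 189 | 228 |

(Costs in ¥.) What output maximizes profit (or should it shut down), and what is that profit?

Tabulate TR − TC: Q=0: -39; Q=1: -70; Q=2: -83; Q=3: -84; Q=4: -79; Q=5: -74; Q=6: -74; Q=7: -89; Q=8: -120; Q=9: -174.
Profit is highest at Q = 0. Equivalently, the lowest AVC in the table is 71/6 ≈ ¥11.83 at Q = 6, and P = ¥6 falls below it — price never covers variable cost, so the firm shuts down and loses only its fixed cost.

Q = 0 (shut down); profit = -¥39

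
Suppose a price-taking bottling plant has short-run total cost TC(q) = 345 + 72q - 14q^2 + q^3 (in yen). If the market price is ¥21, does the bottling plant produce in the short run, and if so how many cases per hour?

Variable cost is VC = 72q - 14q^2 + q^3, so AVC = VC/q = 72 - 14q + q^2 and MC = dTC/dq = 72 - 28q + 3q^2.
AVC is minimized where dAVC/dq = -14 + 2q = 0, at q = 7; min AVC = 72 - 14·7 + 7^2 = ¥23.
Since P = ¥21 < min AVC = ¥23, price fails to cover variable cost at any output.
Shutting down limits the loss to fixed cost, ¥345.

Shut down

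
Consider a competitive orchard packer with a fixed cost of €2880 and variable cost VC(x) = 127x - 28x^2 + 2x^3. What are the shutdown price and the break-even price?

AVC = 127 - 28x + 2x^2; minimized at x = 7, giving min AVC = €29. That is the shutdown price.
ATC = 2880/x + 127 - 28x + 2x^2. Setting dATC/dx = −2880/x^2 − 28 + 4x = 0 gives x = 12 (since 4·12^3 − 28·12^2 = 2880).
min ATC = 2880/12 + 127 − 28·12 + 2·12^2 = €319. That is the break-even price.
Between these two prices the firm operates at a loss; above €319 it earns a profit.

Shutdown price = €29; break-even price = €319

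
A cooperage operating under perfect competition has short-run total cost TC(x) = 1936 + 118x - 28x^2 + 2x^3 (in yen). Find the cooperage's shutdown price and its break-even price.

AVC = 118 - 28x + 2x^2; minimized at x = 7, giving min AVC = ¥20. That is the shutdown price.
ATC = 1936/x + 118 - 28x + 2x^2. Setting dATC/dx = −1936/x^2 − 28 + 4x = 0 gives x = 11 (since 4·11^3 − 28·11^2 = 1936).
min ATC = 1936/11 + 118 − 28·11 + 2·11^2 = ¥228. That is the break-even price.
For ¥20 ≤ P < ¥228 the firm produces at a loss; below ¥20 it shuts down.

Shutdown price = ¥20; break-even price = ¥228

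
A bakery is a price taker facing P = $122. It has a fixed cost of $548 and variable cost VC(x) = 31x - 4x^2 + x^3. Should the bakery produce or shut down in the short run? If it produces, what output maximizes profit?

Strip out fixed cost: VC = 31x - 4x^2 + x^3. Then AVC = 31 - 4x + x^2 and MC = 31 - 8x + 3x^2.
AVC hits its minimum where MC = AVC, at x = 2, giving min AVC = 31 - 4·2 + 2^2 = $27.
P = $122 exceeds min AVC = $27, so the firm stays open.
P = MC gives -91 - 8x + 3x^2 = 0, with roots -13/3 and 7. Take the larger (rising MC): x* = 7.
Check: AVC at x = 7 is $52 ≤ P, so revenue covers variable cost.
Profit = P·x − TC = 122·7 − 912 = -$58, a loss, but smaller than the $548 fixed cost the firm would lose by shutting down.

Produce at x = 7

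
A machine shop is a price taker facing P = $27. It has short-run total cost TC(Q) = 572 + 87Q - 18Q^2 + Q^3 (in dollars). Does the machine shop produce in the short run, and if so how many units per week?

Produce at Q = 10

Variable cost is VC = 87Q - 18Q^2 + Q^3, so AVC = VC/Q = 87 - 18Q + Q^2 and MC = dTC/dQ = 87 - 36Q + 3Q^2.
AVC hits its minimum where MC = AVC, at Q = 9, giving min AVC = 87 - 18·9 + 9^2 = $6.
Since P = $27 ≥ min AVC = $6, price covers variable cost and the firm should produce.
Solving P = MC: 60 - 36Q + 3Q^2 = 0 ⇒ Q = 2 or 10. On the upward-sloping branch, Q* = 10.
Check: AVC at Q = 10 is $7 ≤ P, so revenue covers variable cost.
Profit = P·Q − TC = 27·10 − 642 = -$372, a loss, but smaller than the $572 fixed cost the firm would lose by shutting down.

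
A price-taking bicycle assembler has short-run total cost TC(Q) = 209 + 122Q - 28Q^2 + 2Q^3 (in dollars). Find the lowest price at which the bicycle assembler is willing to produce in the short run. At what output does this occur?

The shutdown price is the minimum of AVC. VC = 122Q - 28Q^2 + 2Q^3, so AVC = 122 - 28Q + 2Q^2.
dAVC/dQ = -28 + 4Q = 0 gives Q = 7. min AVC = 122 - 28·7 + 2·7^2 = 24.
So the shutdown price is $24.

$24 per unit, at Q = 7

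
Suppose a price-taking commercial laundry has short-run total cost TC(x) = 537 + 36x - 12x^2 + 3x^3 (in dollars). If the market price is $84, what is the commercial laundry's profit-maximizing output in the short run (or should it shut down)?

Strip out fixed cost: VC = 36x - 12x^2 + 3x^3. Then AVC = 36 - 12x + 3x^2 and MC = 36 - 24x + 9x^2.
AVC is minimized where dAVC/dx = -12 + 6x = 0, at x = 2; min AVC = 36 - 12·2 + 3·2^2 = $24.
Since P = $84 ≥ min AVC = $24, price covers variable cost and the firm should produce.
P = MC gives -48 - 24x + 9x^2 = 0, with roots -4/3 and 4. Take the larger (rising MC): x* = 4.
Check: AVC at x = 4 is $36 ≤ P, so revenue covers variable cost.
Profit = P·x − TC = 84·4 − 681 = -$345, a loss, but smaller than the $537 fixed cost the firm would lose by shutting down.

Produce at x = 4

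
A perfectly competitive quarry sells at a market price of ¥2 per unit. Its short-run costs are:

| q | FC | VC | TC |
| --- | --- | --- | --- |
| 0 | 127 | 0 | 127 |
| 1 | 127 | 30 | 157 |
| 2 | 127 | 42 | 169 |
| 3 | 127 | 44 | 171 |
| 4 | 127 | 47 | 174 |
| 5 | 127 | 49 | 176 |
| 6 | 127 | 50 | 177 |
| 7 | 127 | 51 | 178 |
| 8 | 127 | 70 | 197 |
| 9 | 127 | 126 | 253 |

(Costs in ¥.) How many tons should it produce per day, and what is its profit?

Compute π = P·q − TC at each output: q=0: -127; q=1: -155; q=2: -165; q=3: -165; q=4: -166; q=5: -166; q=6: -165; q=7: -164; q=8: -181; q=9: -235.
Profit is highest at q = 0. Equivalently, the lowest AVC in the table is 51/7 ≈ ¥7.29 at q = 7, and P = ¥2 falls below it — price never covers variable cost, so the firm shuts down and loses only its fixed cost.

q = 0 (shut down); profit = -¥127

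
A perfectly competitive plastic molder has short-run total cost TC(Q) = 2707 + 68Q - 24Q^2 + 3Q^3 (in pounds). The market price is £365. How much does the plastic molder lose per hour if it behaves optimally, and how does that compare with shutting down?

AVC = 68 - 24Q + 3Q^2 has its minimum £20 at Q = 4; price £365 clears that bar, so the firm operates.
MC = 68 - 48Q + 9Q^2. Setting P = MC and taking the root on the rising branch gives Q* = 9.
TR = 365·9 = 3285. TC = 2707 + 855 = 3562. Profit = 3285 − 3562 = -£277.
Shutting down would mean losing the fixed cost of £2707, so operating at a loss of £277 is better by £2430.

Profit = -£277 at Q = 9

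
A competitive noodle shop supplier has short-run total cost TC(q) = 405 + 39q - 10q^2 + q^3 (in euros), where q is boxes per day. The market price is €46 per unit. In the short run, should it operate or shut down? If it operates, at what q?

Produce at q = 7

Strip out fixed cost: VC = 39q - 10q^2 + q^3. Then AVC = 39 - 10q + q^2 and MC = 39 - 20q + 3q^2.
AVC is minimized where dAVC/dq = -10 + 2q = 0, at q = 5; min AVC = 39 - 10·5 + 5^2 = €14.
Because €46 ≥ €14, revenue can cover variable cost; the firm operates.
Solving P = MC: -7 - 20q + 3q^2 = 0 ⇒ q = -1/3 or 7. On the upward-sloping branch, q* = 7.
Check: AVC at q = 7 is €18 ≤ P, so revenue covers variable cost.
Profit = P·q − TC = 46·7 − 531 = -€209, a loss, but smaller than the €405 fixed cost the firm would lose by shutting down.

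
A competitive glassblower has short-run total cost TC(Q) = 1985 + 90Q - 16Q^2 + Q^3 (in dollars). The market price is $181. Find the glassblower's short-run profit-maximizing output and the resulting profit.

Profit = -$295 at Q = 13

AVC = 90 - 16Q + Q^2; min AVC = $26 at Q = 8. Since P = $181 ≥ min AVC, the firm produces.
With MC = 90 - 32Q + 3Q^2, P = MC on the upward-sloping part at Q* = 13.
TR = 181·13 = 2353. TC = 1985 + 663 = 2648. Profit = 2353 − 2648 = -$295.
Shutting down would mean losing the fixed cost of $1985, so operating at a loss of $295 is better by $1690.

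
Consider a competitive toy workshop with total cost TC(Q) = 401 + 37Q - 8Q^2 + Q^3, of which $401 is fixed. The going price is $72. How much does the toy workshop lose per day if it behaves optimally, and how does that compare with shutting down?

Profit = -$107 at Q = 7

AVC = 37 - 8Q + Q^2 has its minimum $21 at Q = 4; price $72 clears that bar, so the firm operates.
MC = 37 - 16Q + 3Q^2. Setting P = MC and taking the root on the rising branch gives Q* = 7.
TR = 72·7 = 504. TC = 401 + 210 = 611. Profit = 504 − 611 = -$107.
Shutting down would mean losing the fixed cost of $401, so operating at a loss of $107 is better by $294.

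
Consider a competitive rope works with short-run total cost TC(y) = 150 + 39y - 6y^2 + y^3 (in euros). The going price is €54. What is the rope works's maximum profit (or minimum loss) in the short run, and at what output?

AVC = 39 - 6y + y^2 has its minimum €30 at y = 3; price €54 clears that bar, so the firm operates.
MC = 39 - 12y + 3y^2. Setting P = MC and taking the root on the rising branch gives y* = 5.
TR = 54·5 = 270. TC = 150 + 170 = 320. Profit = 270 − 320 = -€50.
By producing, the firm covers all variable cost plus €100 of fixed cost; shutting down would lose the full €150.

Profit = -€50 at y = 5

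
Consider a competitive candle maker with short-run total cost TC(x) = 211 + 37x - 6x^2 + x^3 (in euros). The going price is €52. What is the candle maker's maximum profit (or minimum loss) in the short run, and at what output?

Profit = -€111 at x = 5

AVC = 37 - 6x + x^2 has its minimum €28 at x = 3; price €52 clears that bar, so the firm operates.
MC = 37 - 12x + 3x^2. Setting P = MC and taking the root on the rising branch gives x* = 5.
TR = 52·5 = 260. TC = 211 + 160 = 371. Profit = 260 − 371 = -€111.
That loss of €111 beats the €211 the firm would lose by shutting down; producing recovers €100 of fixed cost.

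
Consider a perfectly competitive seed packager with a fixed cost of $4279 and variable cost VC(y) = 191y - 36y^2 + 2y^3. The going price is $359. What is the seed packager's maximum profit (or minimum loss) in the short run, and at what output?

AVC = 191 - 36y + 2y^2 has its minimum $29 at y = 9; price $359 clears that bar, so the firm operates.
MC = 191 - 72y + 6y^2. Setting P = MC and taking the root on the rising branch gives y* = 14.
TR = 359·14 = 5026. TC = 4279 + 1106 = 5385. Profit = 5026 − 5385 = -$359.
Shutting down would mean losing the fixed cost of $4279, so operating at a loss of $359 is better by $3920.

Profit = -$359 at y = 14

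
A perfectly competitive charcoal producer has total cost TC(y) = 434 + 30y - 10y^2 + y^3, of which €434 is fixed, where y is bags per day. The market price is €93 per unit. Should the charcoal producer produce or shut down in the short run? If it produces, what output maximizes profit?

Variable cost is VC = 30y - 10y^2 + y^3, so AVC = VC/y = 30 - 10y + y^2 and MC = dTC/dy = 30 - 20y + 3y^2.
The AVC parabola has its vertex at y = 10/2 = 5, where AVC = 30 - 10·5 + 5^2 = €5.
P = €93 exceeds min AVC = €5, so the firm stays open.
P = MC gives -63 - 20y + 3y^2 = 0, with roots -7/3 and 9. Take the larger (rising MC): y* = 9.
Check: AVC at y = 9 is €21 ≤ P, so revenue covers variable cost.
Profit = P·y − TC = 93·9 − 623 = €214.

Produce at y = 9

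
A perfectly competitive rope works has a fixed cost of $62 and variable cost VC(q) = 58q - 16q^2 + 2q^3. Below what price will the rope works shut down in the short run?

$26 per unit

Short-run supply begins at min AVC. From VC = 58q - 16q^2 + 2q^3, AVC = 58 - 16q + 2q^2.
dAVC/dq = -16 + 4q = 0 gives q = 4. min AVC = 58 - 16·4 + 2·4^2 = 26.
So the shutdown price is $26.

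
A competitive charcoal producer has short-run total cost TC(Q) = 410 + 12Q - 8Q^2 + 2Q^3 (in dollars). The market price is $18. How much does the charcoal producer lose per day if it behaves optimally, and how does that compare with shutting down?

AVC = 12 - 8Q + 2Q^2 has its minimum $4 at Q = 2; price $18 clears that bar, so the firm operates.
MC = 12 - 16Q + 6Q^2. Setting P = MC and taking the root on the rising branch gives Q* = 3.
TR = 18·3 = 54. TC = 410 + 18 = 428. Profit = 54 − 428 = -$374.
That loss of $374 beats the $410 the firm would lose by shutting down; producing recovers $36 of fixed cost.

Profit = -$374 at Q = 3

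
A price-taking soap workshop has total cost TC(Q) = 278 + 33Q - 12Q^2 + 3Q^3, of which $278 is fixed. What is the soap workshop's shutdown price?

Short-run supply begins at min AVC. From VC = 33Q - 12Q^2 + 3Q^3, AVC = 33 - 12Q + 3Q^2.
At the minimum of AVC, MC = AVC. MC = 33 - 24Q + 9Q^2; setting MC = AVC gives 6Q^2 - 12Q = 0, so Q = 2. min AVC = 21.
The firm shuts down for any P below $21.

$21 per unit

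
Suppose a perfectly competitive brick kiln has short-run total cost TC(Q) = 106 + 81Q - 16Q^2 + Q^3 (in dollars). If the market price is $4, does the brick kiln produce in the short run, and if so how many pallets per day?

Shut down

From TC, MC = TC'(Q) = 81 - 32Q + 3Q^2 and AVC = VC/Q = 81 - 16Q + Q^2.
AVC is minimized where dAVC/dQ = -16 + 2Q = 0, at Q = 8; min AVC = 81 - 16·8 + 8^2 = $17.
With P < min AVC ($4 < $17), every unit sold adds to the loss.
The firm minimizes its loss by shutting down and losing only its fixed cost of $106.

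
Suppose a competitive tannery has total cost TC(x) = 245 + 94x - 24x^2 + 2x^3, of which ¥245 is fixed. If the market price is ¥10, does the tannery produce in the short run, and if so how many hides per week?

Variable cost is VC = 94x - 24x^2 + 2x^3, so AVC = VC/x = 94 - 24x + 2x^2 and MC = dTC/dx = 94 - 48x + 6x^2.
AVC is minimized where dAVC/dx = -24 + 4x = 0, at x = 6; min AVC = 94 - 24·6 + 2·6^2 = ¥22.
With P < min AVC (¥10 < ¥22), every unit sold adds to the loss.
Shutting down limits the loss to fixed cost, ¥245.

Shut down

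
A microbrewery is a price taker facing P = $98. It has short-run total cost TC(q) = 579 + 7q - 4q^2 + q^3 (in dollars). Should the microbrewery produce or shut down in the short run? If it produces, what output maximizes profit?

Produce at q = 7

Variable cost is VC = 7q - 4q^2 + q^3, so AVC = VC/q = 7 - 4q + q^2 and MC = dTC/dq = 7 - 8q + 3q^2.
AVC hits its minimum where MC = AVC, at q = 2, giving min AVC = 7 - 4·2 + 2^2 = $3.
Because $98 ≥ $3, revenue can cover variable cost; the firm operates.
Solving P = MC: -91 - 8q + 3q^2 = 0 ⇒ q = -13/3 or 7. On the upward-sloping branch, q* = 7.
Check: AVC at q = 7 is $28 ≤ P, so revenue covers variable cost.
Profit = P·q − TC = 98·7 − 775 = -$89, a loss, but smaller than the $579 fixed cost the firm would lose by shutting down.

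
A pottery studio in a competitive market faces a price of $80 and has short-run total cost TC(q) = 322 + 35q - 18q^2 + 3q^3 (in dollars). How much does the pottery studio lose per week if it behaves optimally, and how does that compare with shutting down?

AVC = 35 - 18q + 3q^2 has its minimum $8 at q = 3; price $80 clears that bar, so the firm operates.
With MC = 35 - 36q + 9q^2, P = MC on the upward-sloping part at q* = 5.
TR = 80·5 = 400. TC = 322 + 100 = 422. Profit = 400 − 422 = -$22.
By producing, the firm covers all variable cost plus $300 of fixed cost; shutting down would lose the full $322.

Profit = -$22 at q = 5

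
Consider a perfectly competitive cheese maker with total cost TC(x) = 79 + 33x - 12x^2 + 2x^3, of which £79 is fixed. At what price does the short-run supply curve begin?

£15 per unit

Short-run supply begins at min AVC. From VC = 33x - 12x^2 + 2x^3, AVC = 33 - 12x + 2x^2.
At the minimum of AVC, MC = AVC. MC = 33 - 24x + 6x^2; setting MC = AVC gives 4x^2 - 12x = 0, so x = 3. min AVC = 15.
The firm shuts down for any P below £15.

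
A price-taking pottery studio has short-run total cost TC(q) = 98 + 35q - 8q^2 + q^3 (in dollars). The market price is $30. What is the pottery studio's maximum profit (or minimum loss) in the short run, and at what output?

Profit = -$48 at q = 5

AVC = 35 - 8q + q^2 has its minimum $19 at q = 4; price $30 clears that bar, so the firm operates.
With MC = 35 - 16q + 3q^2, P = MC on the upward-sloping part at q* = 5.
TR = 30·5 = 150. TC = 98 + 100 = 198. Profit = 150 − 198 = -$48.
By producing, the firm covers all variable cost plus $50 of fixed cost; shutting down would lose the full $98.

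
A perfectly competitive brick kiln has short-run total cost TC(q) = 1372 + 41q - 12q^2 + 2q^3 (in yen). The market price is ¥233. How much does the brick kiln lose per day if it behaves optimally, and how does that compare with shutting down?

Profit = -¥92 at q = 8

AVC = 41 - 12q + 2q^2 has its minimum ¥23 at q = 3; price ¥233 clears that bar, so the firm operates.
With MC = 41 - 24q + 6q^2, P = MC on the upward-sloping part at q* = 8.
TR = 233·8 = 1864. TC = 1372 + 584 = 1956. Profit = 1864 − 1956 = -¥92.
By producing, the firm covers all variable cost plus ¥1280 of fixed cost; shutting down would lose the full ¥1372.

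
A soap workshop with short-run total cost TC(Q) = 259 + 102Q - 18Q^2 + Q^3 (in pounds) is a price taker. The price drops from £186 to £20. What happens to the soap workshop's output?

MC = 102 - 36Q + 3Q^2; the shutdown threshold is min AVC = £21 (at Q = 9).
At P = £186 ≥ min AVC, set P = MC on the rising branch: Q = 14.
At P = £20 < min AVC = £21, price no longer covers variable cost at any output, so the firm shuts down: Q = 0.

Output falls from 14 to 0 (the firm shuts down)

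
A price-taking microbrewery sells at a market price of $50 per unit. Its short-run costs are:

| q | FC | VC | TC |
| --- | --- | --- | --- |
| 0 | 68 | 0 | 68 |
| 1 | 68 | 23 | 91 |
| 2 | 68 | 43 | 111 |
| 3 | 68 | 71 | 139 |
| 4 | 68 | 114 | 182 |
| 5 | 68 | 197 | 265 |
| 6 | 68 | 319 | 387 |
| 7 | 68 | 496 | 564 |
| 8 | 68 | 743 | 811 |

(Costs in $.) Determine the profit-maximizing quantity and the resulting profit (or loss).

q = 4; profit = $18

Tabulate TR − TC: q=0: -68; q=1: -41; q=2: -11; q=3: 11; q=4: 18; q=5: -15; q=6: -87; q=7: -214; q=8: -411.
Profit is maximized at q = 4. AVC there is 114/4 = $28.50 ≤ P, so producing beats shutting down (which would give -$68).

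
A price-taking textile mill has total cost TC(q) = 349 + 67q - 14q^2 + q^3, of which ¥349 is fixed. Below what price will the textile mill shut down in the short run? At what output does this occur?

Short-run supply begins at min AVC. From VC = 67q - 14q^2 + q^3, AVC = 67 - 14q + q^2.
dAVC/dq = -14 + 2q = 0 gives q = 7. min AVC = 67 - 14·7 + 7^2 = 18.
For P < ¥18 the firm produces nothing.

¥18 per unit, at q = 7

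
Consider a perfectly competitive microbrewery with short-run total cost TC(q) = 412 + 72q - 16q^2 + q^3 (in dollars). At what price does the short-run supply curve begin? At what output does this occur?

Short-run supply begins at min AVC. From VC = 72q - 16q^2 + q^3, AVC = 72 - 16q + q^2.
dAVC/dq = -16 + 2q = 0 gives q = 8. min AVC = 72 - 16·8 + 8^2 = 8.
The firm shuts down for any P below $8.

$8 per unit, at q = 8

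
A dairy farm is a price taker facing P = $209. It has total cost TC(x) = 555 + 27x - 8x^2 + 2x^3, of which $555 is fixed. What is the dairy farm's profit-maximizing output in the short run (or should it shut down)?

Produce at x = 7

Strip out fixed cost: VC = 27x - 8x^2 + 2x^3. Then AVC = 27 - 8x + 2x^2 and MC = 27 - 16x + 6x^2.
The AVC parabola has its vertex at x = 8/4 = 2, where AVC = 27 - 8·2 + 2·2^2 = $19.
P = $209 exceeds min AVC = $19, so the firm stays open.
Set P = MC: 209 = 27 - 16x + 6x^2 → -182 - 16x + 6x^2 = 0. The roots are x = -13/3 and x = 7; the profit-maximizing output is on the rising part of MC, so x* = 7.
Check: AVC at x = 7 is $69 ≤ P, so revenue covers variable cost.
Profit = P·x − TC = 209·7 − 1038 = $425.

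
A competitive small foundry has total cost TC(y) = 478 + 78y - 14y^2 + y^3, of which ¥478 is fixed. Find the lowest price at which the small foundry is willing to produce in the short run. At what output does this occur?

Short-run supply begins at min AVC. From VC = 78y - 14y^2 + y^3, AVC = 78 - 14y + y^2.
At the minimum of AVC, MC = AVC. MC = 78 - 28y + 3y^2; setting MC = AVC gives 2y^2 - 14y = 0, so y = 7. min AVC = 29.
So the shutdown price is ¥29.

¥29 per unit, at y = 7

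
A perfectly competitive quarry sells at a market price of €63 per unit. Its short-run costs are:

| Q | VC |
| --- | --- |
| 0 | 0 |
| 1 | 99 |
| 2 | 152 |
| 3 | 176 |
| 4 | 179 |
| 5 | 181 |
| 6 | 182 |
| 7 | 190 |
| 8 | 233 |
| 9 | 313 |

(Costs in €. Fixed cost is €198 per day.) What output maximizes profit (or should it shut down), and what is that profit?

Q = 8; profit = €73

Tabulate TR − TC: Q=0: -198; Q=1: -234; Q=2: -224; Q=3: -185; Q=4: -125; Q=5: -64; Q=6: -2; Q=7: 53; Q=8: 73; Q=9: 56.
Profit is maximized at Q = 8. AVC there is 233/8 = €29.12 ≤ P, so producing beats shutting down (which would give -€198).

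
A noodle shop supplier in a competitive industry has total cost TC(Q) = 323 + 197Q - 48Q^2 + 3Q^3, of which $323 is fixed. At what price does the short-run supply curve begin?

$5 per unit

The shutdown price is the minimum of AVC. VC = 197Q - 48Q^2 + 3Q^3, so AVC = 197 - 48Q + 3Q^2.
At the minimum of AVC, MC = AVC. MC = 197 - 96Q + 9Q^2; setting MC = AVC gives 6Q^2 - 48Q = 0, so Q = 8. min AVC = 5.
The firm shuts down for any P below $5.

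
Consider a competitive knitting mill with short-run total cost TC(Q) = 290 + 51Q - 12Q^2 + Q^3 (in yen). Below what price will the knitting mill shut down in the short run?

¥15 per unit

The firm shuts down when price falls below the minimum of average variable cost. AVC = VC/Q = 51 - 12Q + Q^2.
At the minimum of AVC, MC = AVC. MC = 51 - 24Q + 3Q^2; setting MC = AVC gives 2Q^2 - 12Q = 0, so Q = 6. min AVC = 15.
So the shutdown price is ¥15.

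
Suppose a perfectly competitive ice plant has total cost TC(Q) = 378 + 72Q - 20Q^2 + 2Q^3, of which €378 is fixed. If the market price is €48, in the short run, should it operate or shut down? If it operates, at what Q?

Produce at Q = 6

From TC, MC = TC'(Q) = 72 - 40Q + 6Q^2 and AVC = VC/Q = 72 - 20Q + 2Q^2.
AVC hits its minimum where MC = AVC, at Q = 5, giving min AVC = 72 - 20·5 + 2·5^2 = €22.
Because €48 ≥ €22, revenue can cover variable cost; the firm operates.
Solving P = MC: 24 - 40Q + 6Q^2 = 0 ⇒ Q = 2/3 or 6. On the upward-sloping branch, Q* = 6.
Check: AVC at Q = 6 is €24 ≤ P, so revenue covers variable cost.
Profit = P·Q − TC = 48·6 − 522 = -€234, a loss, but smaller than the €378 fixed cost the firm would lose by shutting down.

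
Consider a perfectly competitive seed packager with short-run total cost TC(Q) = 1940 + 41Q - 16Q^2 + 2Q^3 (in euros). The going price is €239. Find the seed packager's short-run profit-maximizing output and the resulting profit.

Profit = -€320 at Q = 9

AVC = 41 - 16Q + 2Q^2; min AVC = €9 at Q = 4. Since P = €239 ≥ min AVC, the firm produces.
MC = 41 - 32Q + 6Q^2. Setting P = MC and taking the root on the rising branch gives Q* = 9.
TR = 239·9 = 2151. TC = 1940 + 531 = 2471. Profit = 2151 − 2471 = -€320.
Shutting down would mean losing the fixed cost of €1940, so operating at a loss of €320 is better by €1620.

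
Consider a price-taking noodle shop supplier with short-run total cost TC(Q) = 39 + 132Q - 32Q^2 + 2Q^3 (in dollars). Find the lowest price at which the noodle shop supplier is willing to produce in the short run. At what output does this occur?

$4 per unit, at Q = 8

Short-run supply begins at min AVC. From VC = 132Q - 32Q^2 + 2Q^3, AVC = 132 - 32Q + 2Q^2.
dAVC/dQ = -32 + 4Q = 0 gives Q = 8. min AVC = 132 - 32·8 + 2·8^2 = 4.
The firm shuts down for any P below $4.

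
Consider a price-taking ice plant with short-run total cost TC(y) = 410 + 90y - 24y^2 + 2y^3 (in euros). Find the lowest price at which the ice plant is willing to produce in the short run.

€18 per unit

Short-run supply begins at min AVC. From VC = 90y - 24y^2 + 2y^3, AVC = 90 - 24y + 2y^2.
At the minimum of AVC, MC = AVC. MC = 90 - 48y + 6y^2; setting MC = AVC gives 4y^2 - 24y = 0, so y = 6. min AVC = 18.
The firm shuts down for any P below €18.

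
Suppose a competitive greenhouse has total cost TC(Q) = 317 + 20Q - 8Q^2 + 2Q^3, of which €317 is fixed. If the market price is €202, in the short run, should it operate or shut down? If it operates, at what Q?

Strip out fixed cost: VC = 20Q - 8Q^2 + 2Q^3. Then AVC = 20 - 8Q + 2Q^2 and MC = 20 - 16Q + 6Q^2.
AVC hits its minimum where MC = AVC, at Q = 2, giving min AVC = 20 - 8·2 + 2·2^2 = €12.
Because €202 ≥ €12, revenue can cover variable cost; the firm operates.
Solving P = MC: -182 - 16Q + 6Q^2 = 0 ⇒ Q = -13/3 or 7. On the upward-sloping branch, Q* = 7.
Check: AVC at Q = 7 is €62 ≤ P, so revenue covers variable cost.
Profit = P·Q − TC = 202·7 − 751 = €663.

Produce at Q = 7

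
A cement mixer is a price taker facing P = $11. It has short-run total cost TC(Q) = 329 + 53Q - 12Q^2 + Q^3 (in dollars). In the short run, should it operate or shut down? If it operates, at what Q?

Strip out fixed cost: VC = 53Q - 12Q^2 + Q^3. Then AVC = 53 - 12Q + Q^2 and MC = 53 - 24Q + 3Q^2.
AVC is minimized where dAVC/dQ = -12 + 2Q = 0, at Q = 6; min AVC = 53 - 12·6 + 6^2 = $17.
Since P = $11 < min AVC = $17, price fails to cover variable cost at any output.
Best response: produce nothing and absorb the $329 fixed cost.

Shut down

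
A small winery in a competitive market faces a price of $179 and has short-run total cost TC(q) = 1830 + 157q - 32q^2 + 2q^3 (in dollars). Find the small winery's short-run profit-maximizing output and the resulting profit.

AVC = 157 - 32q + 2q^2; min AVC = $29 at q = 8. Since P = $179 ≥ min AVC, the firm produces.
MC = 157 - 64q + 6q^2. Setting P = MC and taking the root on the rising branch gives q* = 11.
TR = 179·11 = 1969. TC = 1830 + 517 = 2347. Profit = 1969 − 2347 = -$378.
By producing, the firm covers all variable cost plus $1452 of fixed cost; shutting down would lose the full $1830.

Profit = -$378 at q = 11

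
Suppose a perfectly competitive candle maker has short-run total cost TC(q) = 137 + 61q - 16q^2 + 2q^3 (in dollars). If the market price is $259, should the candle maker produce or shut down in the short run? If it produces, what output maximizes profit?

From TC, MC = TC'(q) = 61 - 32q + 6q^2 and AVC = VC/q = 61 - 16q + 2q^2.
AVC hits its minimum where MC = AVC, at q = 4, giving min AVC = 61 - 16·4 + 2·4^2 = $29.
P = $259 exceeds min AVC = $29, so the firm stays open.
Solving P = MC: -198 - 32q + 6q^2 = 0 ⇒ q = -11/3 or 9. On the upward-sloping branch, q* = 9.
Check: AVC at q = 9 is $79 ≤ P, so revenue covers variable cost.
Profit = P·q − TC = 259·9 − 848 = $1483.

Produce at q = 9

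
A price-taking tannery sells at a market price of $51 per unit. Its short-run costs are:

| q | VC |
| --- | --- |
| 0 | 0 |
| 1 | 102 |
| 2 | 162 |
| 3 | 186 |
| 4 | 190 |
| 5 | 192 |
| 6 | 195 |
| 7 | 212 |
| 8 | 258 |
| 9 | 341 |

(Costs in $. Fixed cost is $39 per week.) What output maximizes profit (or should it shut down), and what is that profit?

Profit at each row (π = 51q − TC): q=0: -39; q=1: -90; q=2: -99; q=3: -72; q=4: -25; q=5: 24; q=6: 72; q=7: 106; q=8: 111; q=9: 79.
Profit is maximized at q = 8. AVC there is 258/8 = $32.25 ≤ P, so producing beats shutting down (which would give -$39).

q = 8; profit = $111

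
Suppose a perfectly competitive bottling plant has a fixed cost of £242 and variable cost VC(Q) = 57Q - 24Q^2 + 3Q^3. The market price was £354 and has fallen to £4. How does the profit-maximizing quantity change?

Output falls from 9 to 0 (the firm shuts down)

MC = 57 - 48Q + 9Q^2; the shutdown threshold is min AVC = £9 (at Q = 4).
With P = £354 above the shutdown price, P = MC gives Q = 9.
At P = £4 < min AVC = £9, price no longer covers variable cost at any output, so the firm shuts down: Q = 0.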